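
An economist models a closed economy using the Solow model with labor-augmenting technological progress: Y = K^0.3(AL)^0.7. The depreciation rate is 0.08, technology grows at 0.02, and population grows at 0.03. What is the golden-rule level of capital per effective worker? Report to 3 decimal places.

Break-even investment rate: n + g + δ = 0.03 + 0.02 + 0.08 = 0.13.
At the golden rule the marginal product of capital equals n+g+δ: 0.3·k^(0.3−1) = 0.13. Solving, k_gold = (0.3/0.13)^(1/0.7) ≈ 3.3024.

k_gold ≈ 3.302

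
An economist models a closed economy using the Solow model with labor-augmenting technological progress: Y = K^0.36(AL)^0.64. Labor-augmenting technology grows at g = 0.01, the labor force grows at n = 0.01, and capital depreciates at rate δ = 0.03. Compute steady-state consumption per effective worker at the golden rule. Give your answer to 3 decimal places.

The effective depreciation rate is n + g + δ = 0.01 + 0.01 + 0.03 = 0.05.
Setting f'(k) = n+g+δ gives 0.36·k^(0.36−1) = 0.05, hence k_gold = (0.36/0.05)^(1/0.64) ≈ 21.8566.
y_gold = 21.8566^0.36 ≈ 3.0356.
c_gold = y_gold − (n+g+δ)·k_gold = 3.0356 − 0.05·21.8566 ≈ 1.9428.

c_gold ≈ 1.943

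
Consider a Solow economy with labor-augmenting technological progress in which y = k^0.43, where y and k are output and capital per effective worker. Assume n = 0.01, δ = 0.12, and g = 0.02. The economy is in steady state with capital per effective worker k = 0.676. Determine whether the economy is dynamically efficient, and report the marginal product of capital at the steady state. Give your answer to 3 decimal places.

Capital per effective worker breaks even when investment replaces (n + g + δ)·k; here n + g + δ = 0.15.
MPK = 0.43·k^(0.43−1) = 0.43·0.676^(-0.57) ≈ 0.5375.
MPK > 0.15, so the economy is dynamically efficient (under-saving).

dynamically efficient; MPK ≈ 0.538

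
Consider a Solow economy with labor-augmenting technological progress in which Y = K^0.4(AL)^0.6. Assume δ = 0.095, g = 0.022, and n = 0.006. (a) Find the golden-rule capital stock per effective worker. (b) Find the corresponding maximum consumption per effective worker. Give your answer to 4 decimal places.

n + g + δ = 0.006 + 0.022 + 0.095 = 0.123.
Maximizing c = f(k) − (n+g+δ)·k gives f'(k) = n+g+δ, i.e. 0.4·k^(0.4−1) = 0.123, so k_gold = (0.4/0.123)^(1/0.6) ≈ 7.1382.
y_gold = 7.1382^0.4 ≈ 2.1950; c_gold = y_gold − 0.123·k_gold ≈ 1.3170.

(a) k_gold ≈ 7.1382; (b) c_gold ≈ 1.3170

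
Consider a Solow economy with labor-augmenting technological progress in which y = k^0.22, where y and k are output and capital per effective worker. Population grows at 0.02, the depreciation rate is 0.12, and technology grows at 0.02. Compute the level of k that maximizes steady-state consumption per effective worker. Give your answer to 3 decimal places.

n + g + δ = 0.02 + 0.02 + 0.12 = 0.16.
At the golden rule the marginal product of capital equals n+g+δ: 0.22·k^(0.22−1) = 0.16. Solving, k_gold = (0.22/0.16)^(1/0.78) ≈ 1.5042.

k_gold ≈ 1.504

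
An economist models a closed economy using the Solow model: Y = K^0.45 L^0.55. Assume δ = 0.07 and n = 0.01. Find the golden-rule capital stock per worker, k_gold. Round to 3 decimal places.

The effective depreciation rate is n + δ = 0.01 + 0.07 = 0.08.
Golden rule sets MPK = n+δ: 0.45·k^(0.45−1) = 0.08, so k_gold = (0.45/0.08)^(1/0.55) ≈ 23.1132.

k_gold ≈ 23.113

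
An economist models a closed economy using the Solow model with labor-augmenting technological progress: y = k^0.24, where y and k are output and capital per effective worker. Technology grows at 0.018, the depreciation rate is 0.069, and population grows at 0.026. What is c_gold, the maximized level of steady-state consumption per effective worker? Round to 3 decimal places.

Break-even investment rate: n + g + δ = 0.026 + 0.018 + 0.069 = 0.113.
At the golden rule the marginal product of capital equals n+g+δ: 0.24·k^(0.24−1) = 0.113. Solving, k_gold = (0.24/0.113)^(1/0.76) ≈ 2.6943.
y_gold = 2.6943^0.24 ≈ 1.2685.
c_gold = y_gold − (n+g+δ)·k_gold = 1.2685 − 0.113·2.6943 ≈ 0.9641.

c_gold ≈ 0.964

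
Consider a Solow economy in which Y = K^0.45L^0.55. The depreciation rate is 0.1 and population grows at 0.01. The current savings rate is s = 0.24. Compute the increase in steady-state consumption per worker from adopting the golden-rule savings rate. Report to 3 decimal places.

n + δ = 0.01 + 0.1 = 0.11.
Current steady state (s = 0.24): k* = (0.24/0.11)^(1/0.55) ≈ 4.1308, y* = 4.1308^0.45 ≈ 1.8933, c* = (1−0.24)·1.8933 ≈ 1.4389.
Golden rule sets MPK = n+δ: 0.45·k^(0.45−1) = 0.11, so k_gold = (0.45/0.11)^(1/0.55) ≈ 12.9539.
y_gold = 12.9539^0.45 ≈ 3.1665, c_gold = y_gold − 0.11·k_gold ≈ 1.7416.
Gain: Δc = 1.7416 − 1.4389 ≈ 0.3027.

Δc ≈ 0.303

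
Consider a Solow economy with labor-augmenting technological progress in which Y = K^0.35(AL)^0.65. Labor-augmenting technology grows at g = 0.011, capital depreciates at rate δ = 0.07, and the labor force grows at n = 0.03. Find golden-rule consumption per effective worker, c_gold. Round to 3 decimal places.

The effective depreciation rate is n + g + δ = 0.03 + 0.011 + 0.07 = 0.111.
Golden rule sets MPK = n+g+δ: 0.35·k^(0.35−1) = 0.111, so k_gold = (0.35/0.111)^(1/0.65) ≈ 5.8519.
y_gold = 5.8519^0.35 ≈ 1.8559.
c_gold = y_gold − (n+g+δ)·k_gold = 1.8559 − 0.111·5.8519 ≈ 1.2063.

c_gold ≈ 1.206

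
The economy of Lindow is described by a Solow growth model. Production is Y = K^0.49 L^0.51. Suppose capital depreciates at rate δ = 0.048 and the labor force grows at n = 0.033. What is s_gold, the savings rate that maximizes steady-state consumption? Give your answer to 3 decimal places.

s_gold = 0.490

The effective depreciation rate is n + δ = 0.033 + 0.048 = 0.081.
At the golden rule MPK = n+δ, and in any Cobb-Douglas steady state s = (n+δ)·k/y = MPK·k/y = capital's share 0.49.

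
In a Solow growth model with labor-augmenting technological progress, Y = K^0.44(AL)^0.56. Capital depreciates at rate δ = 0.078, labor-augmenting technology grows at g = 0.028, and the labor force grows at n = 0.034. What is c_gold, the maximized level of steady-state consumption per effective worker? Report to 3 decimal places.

c_gold ≈ 1.377

The effective depreciation rate is n + g + δ = 0.034 + 0.028 + 0.078 = 0.14.
Golden rule sets MPK = n+g+δ: 0.44·k^(0.44−1) = 0.14, so k_gold = (0.44/0.14)^(1/0.56) ≈ 7.7282.
y_gold = 7.7282^0.44 ≈ 2.4590.
c_gold = y_gold − (n+g+δ)·k_gold = 2.4590 − 0.14·7.7282 ≈ 1.3770.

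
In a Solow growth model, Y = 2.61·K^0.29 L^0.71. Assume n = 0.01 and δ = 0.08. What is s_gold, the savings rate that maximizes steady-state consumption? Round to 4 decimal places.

s_gold = 0.2900

Break-even investment rate: n + δ = 0.01 + 0.08 = 0.09.
At the golden rule MPK = n+δ, and in any Cobb-Douglas steady state s = (n+δ)·k/y = MPK·k/y = capital's share 0.29.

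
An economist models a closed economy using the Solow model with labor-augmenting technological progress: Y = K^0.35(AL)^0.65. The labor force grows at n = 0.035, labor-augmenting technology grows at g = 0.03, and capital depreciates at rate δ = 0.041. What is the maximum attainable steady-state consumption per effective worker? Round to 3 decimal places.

c_gold ≈ 1.237

n + g + δ = 0.035 + 0.03 + 0.041 = 0.106.
At the golden rule the marginal product of capital equals n+g+δ: 0.35·k^(0.35−1) = 0.106. Solving, k_gold = (0.35/0.106)^(1/0.65) ≈ 6.2820.
y_gold = 6.2820^0.35 ≈ 1.9025.
c_gold = y_gold − (n+g+δ)·k_gold = 1.9025 − 0.106·6.2820 ≈ 1.2367.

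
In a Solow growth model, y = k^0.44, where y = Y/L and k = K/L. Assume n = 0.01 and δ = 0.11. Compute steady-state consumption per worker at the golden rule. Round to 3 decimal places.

c_gold ≈ 1.554

Break-even investment rate: n + δ = 0.01 + 0.11 = 0.12.
Golden rule sets MPK = n+δ: 0.44·k^(0.44−1) = 0.12, so k_gold = (0.44/0.12)^(1/0.56) ≈ 10.1772.
y_gold = 10.1772^0.44 ≈ 2.7756.
c_gold = y_gold − (n+δ)·k_gold = 2.7756 − 0.12·10.1772 ≈ 1.5543.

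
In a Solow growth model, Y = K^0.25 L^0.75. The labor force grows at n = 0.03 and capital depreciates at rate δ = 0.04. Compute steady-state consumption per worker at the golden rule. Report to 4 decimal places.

Break-even investment rate: n + δ = 0.03 + 0.04 = 0.07.
Setting f'(k) = n+δ gives 0.25·k^(0.25−1) = 0.07, hence k_gold = (0.25/0.07)^(1/0.75) ≈ 5.4591.
y_gold = 5.4591^0.25 ≈ 1.5286.
c_gold = y_gold − (n+δ)·k_gold = 1.5286 − 0.07·5.4591 ≈ 1.1464.

c_gold ≈ 1.1464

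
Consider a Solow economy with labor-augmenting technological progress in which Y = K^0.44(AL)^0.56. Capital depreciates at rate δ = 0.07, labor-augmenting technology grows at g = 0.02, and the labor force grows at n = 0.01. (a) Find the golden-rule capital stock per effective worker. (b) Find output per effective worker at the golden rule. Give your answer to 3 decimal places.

(a) k_gold ≈ 14.094; (b) y_gold ≈ 3.203

n + g + δ = 0.01 + 0.02 + 0.07 = 0.1.
Setting f'(k) = n+g+δ gives 0.44·k^(0.44−1) = 0.1, hence k_gold = (0.44/0.1)^(1/0.56) ≈ 14.0936.
y_gold = 14.0936^0.44 ≈ 3.2031.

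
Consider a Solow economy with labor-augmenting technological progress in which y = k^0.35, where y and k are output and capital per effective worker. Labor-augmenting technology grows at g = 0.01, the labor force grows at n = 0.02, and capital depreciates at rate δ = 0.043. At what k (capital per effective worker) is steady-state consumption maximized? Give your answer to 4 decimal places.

n + g + δ = 0.02 + 0.01 + 0.043 = 0.073.
Maximizing c = f(k) − (n+g+δ)·k gives f'(k) = n+g+δ, i.e. 0.35·k^(0.35−1) = 0.073, so k_gold = (0.35/0.073)^(1/0.65) ≈ 11.1507.

k_gold ≈ 11.1507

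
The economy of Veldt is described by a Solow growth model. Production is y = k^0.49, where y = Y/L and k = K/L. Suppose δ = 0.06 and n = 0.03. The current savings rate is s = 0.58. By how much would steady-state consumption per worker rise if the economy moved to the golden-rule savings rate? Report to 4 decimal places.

Δc ≈ 0.0822

Break-even investment rate: n + δ = 0.03 + 0.06 = 0.09.
Current steady state (s = 0.58): k* = (0.58/0.09)^(1/0.51) ≈ 38.6045, y* = 38.6045^0.49 ≈ 5.9904, c* = (1−0.58)·5.9904 ≈ 2.5160.
Golden rule sets MPK = n+δ: 0.49·k^(0.49−1) = 0.09, so k_gold = (0.49/0.09)^(1/0.51) ≈ 27.7362.
y_gold = 27.7362^0.49 ≈ 5.0944, c_gold = y_gold − 0.09·k_gold ≈ 2.5981.
Gain: Δc = 2.5981 − 2.5160 ≈ 0.0822.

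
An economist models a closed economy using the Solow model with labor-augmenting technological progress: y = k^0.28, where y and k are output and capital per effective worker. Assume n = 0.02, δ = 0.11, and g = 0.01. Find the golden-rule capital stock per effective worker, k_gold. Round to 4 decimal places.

Capital per effective worker breaks even when investment replaces (n + g + δ)·k; here n + g + δ = 0.14.
Golden rule sets MPK = n+g+δ: 0.28·k^(0.28−1) = 0.14, so k_gold = (0.28/0.14)^(1/0.72) ≈ 2.6188.

k_gold ≈ 2.6188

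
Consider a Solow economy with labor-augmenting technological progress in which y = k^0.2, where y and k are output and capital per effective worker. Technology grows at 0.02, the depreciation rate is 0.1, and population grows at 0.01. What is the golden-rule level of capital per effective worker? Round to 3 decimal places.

n + g + δ = 0.01 + 0.02 + 0.1 = 0.13.
At the golden rule the marginal product of capital equals n+g+δ: 0.2·k^(0.2−1) = 0.13. Solving, k_gold = (0.2/0.13)^(1/0.8) ≈ 1.7134.

k_gold ≈ 1.713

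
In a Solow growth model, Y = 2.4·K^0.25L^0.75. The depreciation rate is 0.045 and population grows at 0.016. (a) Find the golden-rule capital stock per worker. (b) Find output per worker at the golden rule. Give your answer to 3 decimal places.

The effective depreciation rate is n + δ = 0.016 + 0.045 = 0.061.
Maximizing c = f(k) − (n+δ)·k gives f'(k) = n+δ, i.e. 0.25·2.4·k^(0.25−1) = 0.061, so k_gold = (0.25·2.4/0.061)^(1/0.75) ≈ 21.0747.
y_gold = 2.4·21.0747^0.25 ≈ 5.1422.

(a) k_gold ≈ 21.075; (b) y_gold ≈ 5.142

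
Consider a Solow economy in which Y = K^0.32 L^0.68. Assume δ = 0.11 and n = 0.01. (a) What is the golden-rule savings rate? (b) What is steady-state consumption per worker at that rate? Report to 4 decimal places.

(a) s_gold = 0.3200; (b) c_gold ≈ 1.0789

Capital per worker breaks even when investment replaces (n + δ)·k; here n + δ = 0.12.
For Cobb-Douglas, s_gold equals capital's share: s_gold = 0.32.
Golden rule sets MPK = n+δ: 0.32·k^(0.32−1) = 0.12, so k_gold = (0.32/0.12)^(1/0.68) ≈ 4.2308.
y_gold = 4.2308^0.32 ≈ 1.5866; c_gold = (1−0.32)·y_gold ≈ 1.0789.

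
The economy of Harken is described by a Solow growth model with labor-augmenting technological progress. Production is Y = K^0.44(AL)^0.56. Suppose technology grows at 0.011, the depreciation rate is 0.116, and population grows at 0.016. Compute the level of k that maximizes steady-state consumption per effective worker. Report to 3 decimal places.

Break-even investment rate: n + g + δ = 0.016 + 0.011 + 0.116 = 0.143.
Golden rule sets MPK = n+g+δ: 0.44·k^(0.44−1) = 0.143, so k_gold = (0.44/0.143)^(1/0.56) ≈ 7.4411.

k_gold ≈ 7.441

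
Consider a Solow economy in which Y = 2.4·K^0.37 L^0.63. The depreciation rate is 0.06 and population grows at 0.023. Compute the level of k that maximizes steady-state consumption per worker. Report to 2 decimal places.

k_gold ≈ 43.04

Capital per worker breaks even when investment replaces (n + δ)·k; here n + δ = 0.083.
Setting f'(k) = n+δ gives 0.37·2.4·k^(0.37−1) = 0.083, hence k_gold = (0.37·2.4/0.083)^(1/0.63) ≈ 43.0393.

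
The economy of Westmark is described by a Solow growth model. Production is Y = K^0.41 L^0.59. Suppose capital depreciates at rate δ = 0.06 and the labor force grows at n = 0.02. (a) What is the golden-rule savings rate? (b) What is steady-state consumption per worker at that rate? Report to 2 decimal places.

Capital per worker breaks even when investment replaces (n + δ)·k; here n + δ = 0.08.
For Cobb-Douglas, s_gold equals capital's share: s_gold = 0.41.
Maximizing c = f(k) − (n+δ)·k gives f'(k) = n+δ, i.e. 0.41·k^(0.41−1) = 0.08, so k_gold = (0.41/0.08)^(1/0.59) ≈ 15.9541.
y_gold = 15.9541^0.41 ≈ 3.1130; c_gold = (1−0.41)·y_gold ≈ 1.8367.

(a) s_gold = 0.41; (b) c_gold ≈ 1.84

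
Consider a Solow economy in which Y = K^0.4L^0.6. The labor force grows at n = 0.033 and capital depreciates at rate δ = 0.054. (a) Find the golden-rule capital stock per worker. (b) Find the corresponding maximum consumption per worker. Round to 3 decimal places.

Capital per worker breaks even when investment replaces (n + δ)·k; here n + δ = 0.087.
Maximizing c = f(k) − (n+δ)·k gives f'(k) = n+δ, i.e. 0.4·k^(0.4−1) = 0.087, so k_gold = (0.4/0.087)^(1/0.6) ≈ 12.7126.
y_gold = 12.7126^0.4 ≈ 2.7650; c_gold = y_gold − 0.087·k_gold ≈ 1.6590.

(a) k_gold ≈ 12.713; (b) c_gold ≈ 1.659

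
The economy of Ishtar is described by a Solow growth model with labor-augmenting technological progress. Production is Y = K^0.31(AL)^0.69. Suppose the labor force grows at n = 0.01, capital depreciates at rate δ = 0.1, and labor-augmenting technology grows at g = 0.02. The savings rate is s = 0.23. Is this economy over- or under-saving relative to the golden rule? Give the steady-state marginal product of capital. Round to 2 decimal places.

Break-even investment rate: n + g + δ = 0.01 + 0.02 + 0.1 = 0.13.
Steady-state k*: s·k^0.31 = 0.13·k gives k* = (0.23/0.13)^(1/0.69) ≈ 2.2862.
MPK = 0.31·2.2862^(-0.69) ≈ 0.1752.
MPK > n+g+δ = 0.13, so the economy is dynamically efficient (under-saving).

under-saving; MPK ≈ 0.18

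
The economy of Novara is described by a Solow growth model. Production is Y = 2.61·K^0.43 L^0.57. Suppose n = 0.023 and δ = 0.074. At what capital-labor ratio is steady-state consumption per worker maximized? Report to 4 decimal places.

k_gold ≈ 73.3675

The effective depreciation rate is n + δ = 0.023 + 0.074 = 0.097.
Setting f'(k) = n+δ gives 0.43·2.61·k^(0.43−1) = 0.097, hence k_gold = (0.43·2.61/0.097)^(1/0.57) ≈ 73.3675.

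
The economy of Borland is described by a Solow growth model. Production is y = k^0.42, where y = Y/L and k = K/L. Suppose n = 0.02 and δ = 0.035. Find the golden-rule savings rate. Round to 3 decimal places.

s_gold = 0.420

Capital per worker breaks even when investment replaces (n + δ)·k; here n + δ = 0.055.
At the golden rule MPK = n+δ, and in any Cobb-Douglas steady state s = (n+δ)·k/y = MPK·k/y = capital's share 0.42.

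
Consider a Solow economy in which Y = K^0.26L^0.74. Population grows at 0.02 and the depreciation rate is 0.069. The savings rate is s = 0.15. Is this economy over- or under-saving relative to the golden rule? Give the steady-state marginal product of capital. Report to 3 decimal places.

under-saving; MPK ≈ 0.154

The effective depreciation rate is n + δ = 0.02 + 0.069 = 0.089.
Steady-state k*: s·k^0.26 = 0.089·k gives k* = (0.15/0.089)^(1/0.74) ≈ 2.0247.
MPK = 0.26·2.0247^(-0.74) ≈ 0.1543.
MPK > n+δ = 0.089, so the economy is dynamically efficient (under-saving).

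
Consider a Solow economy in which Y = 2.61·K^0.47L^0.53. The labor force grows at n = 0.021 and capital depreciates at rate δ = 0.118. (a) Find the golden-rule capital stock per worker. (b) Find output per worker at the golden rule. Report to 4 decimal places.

Capital per worker breaks even when investment replaces (n + δ)·k; here n + δ = 0.139.
Maximizing c = f(k) − (n+δ)·k gives f'(k) = n+δ, i.e. 0.47·2.61·k^(0.47−1) = 0.139, so k_gold = (0.47·2.61/0.139)^(1/0.53) ≈ 60.8673.
y_gold = 2.61·60.8673^0.47 ≈ 18.0012.

(a) k_gold ≈ 60.8673; (b) y_gold ≈ 18.0012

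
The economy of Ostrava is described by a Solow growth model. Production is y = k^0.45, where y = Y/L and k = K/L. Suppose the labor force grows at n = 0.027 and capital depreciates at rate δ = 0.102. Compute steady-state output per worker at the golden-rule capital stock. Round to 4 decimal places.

n + δ = 0.027 + 0.102 = 0.129.
At the golden rule the marginal product of capital equals n+δ: 0.45·k^(0.45−1) = 0.129. Solving, k_gold = (0.45/0.129)^(1/0.55) ≈ 9.6959.
Output: y_gold = k_gold^0.45 = 9.6959^0.45 ≈ 2.7795.

y_gold ≈ 2.7795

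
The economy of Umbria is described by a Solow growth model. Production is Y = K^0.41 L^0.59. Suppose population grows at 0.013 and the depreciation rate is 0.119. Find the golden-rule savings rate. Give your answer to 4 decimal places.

s_gold = 0.4100

n + δ = 0.013 + 0.119 = 0.132.
At the golden rule MPK = n+δ, and in any Cobb-Douglas steady state s = (n+δ)·k/y = MPK·k/y = capital's share 0.41.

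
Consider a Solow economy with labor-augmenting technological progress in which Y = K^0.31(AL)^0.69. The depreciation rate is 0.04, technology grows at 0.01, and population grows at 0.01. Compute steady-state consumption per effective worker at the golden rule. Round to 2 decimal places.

c_gold ≈ 1.44

The effective depreciation rate is n + g + δ = 0.01 + 0.01 + 0.04 = 0.06.
Setting f'(k) = n+g+δ gives 0.31·k^(0.31−1) = 0.06, hence k_gold = (0.31/0.06)^(1/0.69) ≈ 10.8053.
y_gold = 10.8053^0.31 ≈ 2.0914.
c_gold = y_gold − (n+g+δ)·k_gold = 2.0914 − 0.06·10.8053 ≈ 1.4430.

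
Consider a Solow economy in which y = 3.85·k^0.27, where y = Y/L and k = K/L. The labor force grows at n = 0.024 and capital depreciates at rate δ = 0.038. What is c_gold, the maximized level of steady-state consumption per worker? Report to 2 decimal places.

c_gold ≈ 7.97

n + δ = 0.024 + 0.038 = 0.062.
Golden rule sets MPK = n+δ: 0.27·3.85·k^(0.27−1) = 0.062, so k_gold = (0.27·3.85/0.062)^(1/0.73) ≈ 47.5669.
y_gold = 3.85·47.5669^0.27 ≈ 10.9228.
c_gold = y_gold − (n+δ)·k_gold = 10.9228 − 0.062·47.5669 ≈ 7.9736.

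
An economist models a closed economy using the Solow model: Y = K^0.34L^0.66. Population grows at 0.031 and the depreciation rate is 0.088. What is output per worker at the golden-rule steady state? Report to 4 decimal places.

y_gold ≈ 1.7174

The effective depreciation rate is n + δ = 0.031 + 0.088 = 0.119.
Setting f'(k) = n+δ gives 0.34·k^(0.34−1) = 0.119, hence k_gold = (0.34/0.119)^(1/0.66) ≈ 4.9069.
Output: y_gold = k_gold^0.34 = 4.9069^0.34 ≈ 1.7174.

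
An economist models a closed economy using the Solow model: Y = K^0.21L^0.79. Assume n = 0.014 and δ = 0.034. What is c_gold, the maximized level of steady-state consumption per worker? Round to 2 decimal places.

c_gold ≈ 1.17

The effective depreciation rate is n + δ = 0.014 + 0.034 = 0.048.
Setting f'(k) = n+δ gives 0.21·k^(0.21−1) = 0.048, hence k_gold = (0.21/0.048)^(1/0.79) ≈ 6.4769.
y_gold = 6.4769^0.21 ≈ 1.4804.
c_gold = y_gold − (n+δ)·k_gold = 1.4804 − 0.048·6.4769 ≈ 1.1695.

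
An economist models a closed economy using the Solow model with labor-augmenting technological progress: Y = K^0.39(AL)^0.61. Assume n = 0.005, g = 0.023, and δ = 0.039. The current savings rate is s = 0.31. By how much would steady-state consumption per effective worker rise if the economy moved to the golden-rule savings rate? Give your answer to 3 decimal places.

Capital per effective worker breaks even when investment replaces (n + g + δ)·k; here n + g + δ = 0.067.
Current steady state (s = 0.31): k* = (0.31/0.067)^(1/0.61) ≈ 12.3207, y* = 12.3207^0.39 ≈ 2.6629, c* = (1−0.31)·2.6629 ≈ 1.8374.
Setting f'(k) = n+g+δ gives 0.39·k^(0.39−1) = 0.067, hence k_gold = (0.39/0.067)^(1/0.61) ≈ 17.9507.
y_gold = 17.9507^0.39 ≈ 3.0838, c_gold = y_gold − 0.067·k_gold ≈ 1.8811.
Gain: Δc = 1.8811 − 1.8374 ≈ 0.0438.

Δc ≈ 0.044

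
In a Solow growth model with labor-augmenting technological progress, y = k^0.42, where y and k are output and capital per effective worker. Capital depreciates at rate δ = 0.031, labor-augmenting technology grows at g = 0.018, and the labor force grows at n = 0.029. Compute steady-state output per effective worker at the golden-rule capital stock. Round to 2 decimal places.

y_gold ≈ 3.38

Capital per effective worker breaks even when investment replaces (n + g + δ)·k; here n + g + δ = 0.078.
Maximizing c = f(k) − (n+g+δ)·k gives f'(k) = n+g+δ, i.e. 0.42·k^(0.42−1) = 0.078, so k_gold = (0.42/0.078)^(1/0.58) ≈ 18.2226.
Output: y_gold = k_gold^0.42 = 18.2226^0.42 ≈ 3.3842.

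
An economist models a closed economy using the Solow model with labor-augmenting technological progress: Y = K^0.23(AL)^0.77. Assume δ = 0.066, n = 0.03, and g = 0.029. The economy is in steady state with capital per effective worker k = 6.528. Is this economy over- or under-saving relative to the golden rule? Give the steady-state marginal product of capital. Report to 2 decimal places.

over-saving; MPK ≈ 0.05

Capital per effective worker breaks even when investment replaces (n + g + δ)·k; here n + g + δ = 0.125.
MPK = 0.23·k^(0.23−1) = 0.23·6.528^(-0.77) ≈ 0.0542.
MPK < 0.125, so the economy is dynamically inefficient (over-saving).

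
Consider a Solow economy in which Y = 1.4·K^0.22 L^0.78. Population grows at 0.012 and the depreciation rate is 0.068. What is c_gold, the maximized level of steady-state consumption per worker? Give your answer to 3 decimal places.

Capital per worker breaks even when investment replaces (n + δ)·k; here n + δ = 0.08.
Setting f'(k) = n+δ gives 0.22·1.4·k^(0.22−1) = 0.08, hence k_gold = (0.22·1.4/0.08)^(1/0.78) ≈ 5.6311.
y_gold = 1.4·5.6311^0.22 ≈ 2.0477.
c_gold = y_gold − (n+δ)·k_gold = 2.0477 − 0.08·5.6311 ≈ 1.5972.

c_gold ≈ 1.597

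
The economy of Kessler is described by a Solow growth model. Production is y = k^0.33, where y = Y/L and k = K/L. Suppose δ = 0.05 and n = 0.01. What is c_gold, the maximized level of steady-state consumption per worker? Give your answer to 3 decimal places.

c_gold ≈ 1.551

The effective depreciation rate is n + δ = 0.01 + 0.05 = 0.06.
Golden rule sets MPK = n+δ: 0.33·k^(0.33−1) = 0.06, so k_gold = (0.33/0.06)^(1/0.67) ≈ 12.7356.
y_gold = 12.7356^0.33 ≈ 2.3156.
c_gold = y_gold − (n+δ)·k_gold = 2.3156 − 0.06·12.7356 ≈ 1.5514.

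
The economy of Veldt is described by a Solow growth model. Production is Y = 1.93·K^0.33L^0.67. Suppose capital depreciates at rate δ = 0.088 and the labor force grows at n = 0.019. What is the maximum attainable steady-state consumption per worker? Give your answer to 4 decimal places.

Capital per worker breaks even when investment replaces (n + δ)·k; here n + δ = 0.107.
At the golden rule the marginal product of capital equals n+δ: 0.33·1.93·k^(0.33−1) = 0.107. Solving, k_gold = (0.33·1.93/0.107)^(1/0.67) ≈ 14.3301.
y_gold = 1.93·14.3301^0.33 ≈ 4.6464.
c_gold = y_gold − (n+δ)·k_gold = 4.6464 − 0.107·14.3301 ≈ 3.1131.

c_gold ≈ 3.1131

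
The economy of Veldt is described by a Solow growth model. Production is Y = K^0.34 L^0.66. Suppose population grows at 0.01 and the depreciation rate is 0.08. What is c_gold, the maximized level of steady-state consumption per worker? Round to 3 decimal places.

The effective depreciation rate is n + δ = 0.01 + 0.08 = 0.09.
At the golden rule the marginal product of capital equals n+δ: 0.34·k^(0.34−1) = 0.09. Solving, k_gold = (0.34/0.09)^(1/0.66) ≈ 7.4920.
y_gold = 7.4920^0.34 ≈ 1.9832.
c_gold = y_gold − (n+δ)·k_gold = 1.9832 − 0.09·7.4920 ≈ 1.3089.

c_gold ≈ 1.309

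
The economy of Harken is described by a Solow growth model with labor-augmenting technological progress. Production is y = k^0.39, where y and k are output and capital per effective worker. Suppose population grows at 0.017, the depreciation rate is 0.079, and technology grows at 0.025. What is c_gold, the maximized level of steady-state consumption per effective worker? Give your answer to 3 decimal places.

c_gold ≈ 1.289

n + g + δ = 0.017 + 0.025 + 0.079 = 0.121.
Golden rule sets MPK = n+g+δ: 0.39·k^(0.39−1) = 0.121, so k_gold = (0.39/0.121)^(1/0.61) ≈ 6.8115.
y_gold = 6.8115^0.39 ≈ 2.1133.
c_gold = y_gold − (n+g+δ)·k_gold = 2.1133 − 0.121·6.8115 ≈ 1.2891.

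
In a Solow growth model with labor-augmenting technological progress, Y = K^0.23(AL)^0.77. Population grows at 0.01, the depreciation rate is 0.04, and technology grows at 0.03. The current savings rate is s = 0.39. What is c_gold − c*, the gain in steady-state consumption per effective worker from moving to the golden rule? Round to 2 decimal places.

Break-even investment rate: n + g + δ = 0.01 + 0.03 + 0.04 = 0.08.
Current steady state (s = 0.39): k* = (0.39/0.08)^(1/0.77) ≈ 7.8248, y* = 7.8248^0.23 ≈ 1.6051, c* = (1−0.39)·1.6051 ≈ 0.9791.
Golden rule sets MPK = n+g+δ: 0.23·k^(0.23−1) = 0.08, so k_gold = (0.23/0.08)^(1/0.77) ≈ 3.9412.
y_gold = 3.9412^0.23 ≈ 1.3709, c_gold = y_gold − 0.08·k_gold ≈ 1.0556.
Gain: Δc = 1.0556 − 0.9791 ≈ 0.0765.

Δc ≈ 0.08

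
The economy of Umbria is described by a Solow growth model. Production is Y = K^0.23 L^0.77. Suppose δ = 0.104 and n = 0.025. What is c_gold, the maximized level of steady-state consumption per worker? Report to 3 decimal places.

The effective depreciation rate is n + δ = 0.025 + 0.104 = 0.129.
Maximizing c = f(k) − (n+δ)·k gives f'(k) = n+δ, i.e. 0.23·k^(0.23−1) = 0.129, so k_gold = (0.23/0.129)^(1/0.77) ≈ 2.1191.
y_gold = 2.1191^0.23 ≈ 1.1885.
c_gold = y_gold − (n+δ)·k_gold = 1.1885 − 0.129·2.1191 ≈ 0.9152.

c_gold ≈ 0.915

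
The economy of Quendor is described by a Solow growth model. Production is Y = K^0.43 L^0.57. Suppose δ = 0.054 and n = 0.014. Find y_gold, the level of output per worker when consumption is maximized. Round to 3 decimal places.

Capital per worker breaks even when investment replaces (n + δ)·k; here n + δ = 0.068.
At the golden rule the marginal product of capital equals n+δ: 0.43·k^(0.43−1) = 0.068. Solving, k_gold = (0.43/0.068)^(1/0.57) ≈ 25.4210.
Output: y_gold = k_gold^0.43 = 25.4210^0.43 ≈ 4.0201.

y_gold ≈ 4.020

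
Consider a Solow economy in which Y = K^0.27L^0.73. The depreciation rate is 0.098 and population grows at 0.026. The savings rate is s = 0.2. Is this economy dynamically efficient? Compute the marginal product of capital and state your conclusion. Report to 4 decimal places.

dynamically efficient; MPK ≈ 0.1674

Capital per worker breaks even when investment replaces (n + δ)·k; here n + δ = 0.124.
Steady-state k*: s·k^0.27 = 0.124·k gives k* = (0.2/0.124)^(1/0.73) ≈ 1.9248.
MPK = 0.27·1.9248^(-0.73) ≈ 0.1674.
MPK > n+δ = 0.124, so the economy is dynamically efficient (under-saving).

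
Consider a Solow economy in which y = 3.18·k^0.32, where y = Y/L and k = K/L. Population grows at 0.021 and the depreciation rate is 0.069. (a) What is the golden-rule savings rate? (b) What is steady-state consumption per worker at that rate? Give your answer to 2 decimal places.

(a) s_gold = 0.32; (b) c_gold ≈ 6.77

The effective depreciation rate is n + δ = 0.021 + 0.069 = 0.09.
For Cobb-Douglas, s_gold equals capital's share: s_gold = 0.32.
At the golden rule the marginal product of capital equals n+δ: 0.32·3.18·k^(0.32−1) = 0.09. Solving, k_gold = (0.32·3.18/0.09)^(1/0.68) ≈ 35.4015.
y_gold = 3.18·35.4015^0.32 ≈ 9.9567; c_gold = (1−0.32)·y_gold ≈ 6.7705.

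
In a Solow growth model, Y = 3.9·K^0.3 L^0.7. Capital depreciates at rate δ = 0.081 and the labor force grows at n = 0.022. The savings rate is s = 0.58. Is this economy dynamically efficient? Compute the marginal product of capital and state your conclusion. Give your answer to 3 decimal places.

Capital per worker breaks even when investment replaces (n + δ)·k; here n + δ = 0.103.
Steady-state k*: s·A·k^0.3 = 0.103·k gives k* = (0.58·3.9/0.103)^(1/0.7) ≈ 82.5374.
MPK = 0.3·3.9·82.5374^(-0.7) ≈ 0.0533.
MPK < n+δ = 0.103, so the economy is dynamically inefficient (over-saving).

dynamically inefficient; MPK ≈ 0.053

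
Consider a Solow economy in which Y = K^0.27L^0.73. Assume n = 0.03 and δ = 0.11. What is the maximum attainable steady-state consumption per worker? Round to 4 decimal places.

c_gold ≈ 0.9307

n + δ = 0.03 + 0.11 = 0.14.
Maximizing c = f(k) − (n+δ)·k gives f'(k) = n+δ, i.e. 0.27·k^(0.27−1) = 0.14, so k_gold = (0.27/0.14)^(1/0.73) ≈ 2.4589.
y_gold = 2.4589^0.27 ≈ 1.2750.
c_gold = y_gold − (n+δ)·k_gold = 1.2750 − 0.14·2.4589 ≈ 0.9307.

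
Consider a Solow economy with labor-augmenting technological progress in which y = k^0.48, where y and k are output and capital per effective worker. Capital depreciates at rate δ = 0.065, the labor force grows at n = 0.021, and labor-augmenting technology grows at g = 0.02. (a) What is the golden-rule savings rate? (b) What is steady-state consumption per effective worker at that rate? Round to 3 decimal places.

Break-even investment rate: n + g + δ = 0.021 + 0.02 + 0.065 = 0.106.
For Cobb-Douglas, s_gold equals capital's share: s_gold = 0.48.
At the golden rule the marginal product of capital equals n+g+δ: 0.48·k^(0.48−1) = 0.106. Solving, k_gold = (0.48/0.106)^(1/0.52) ≈ 18.2564.
y_gold = 18.2564^0.48 ≈ 4.0316; c_gold = (1−0.48)·y_gold ≈ 2.0964.

(a) s_gold = 0.480; (b) c_gold ≈ 2.096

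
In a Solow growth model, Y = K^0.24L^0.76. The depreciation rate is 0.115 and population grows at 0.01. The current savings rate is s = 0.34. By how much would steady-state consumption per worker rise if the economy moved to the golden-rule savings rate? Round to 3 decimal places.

Δc ≈ 0.029

The effective depreciation rate is n + δ = 0.01 + 0.115 = 0.125.
Current steady state (s = 0.34): k* = (0.34/0.125)^(1/0.76) ≈ 3.7308, y* = 3.7308^0.24 ≈ 1.3716, c* = (1−0.34)·1.3716 ≈ 0.9053.
Setting f'(k) = n+δ gives 0.24·k^(0.24−1) = 0.125, hence k_gold = (0.24/0.125)^(1/0.76) ≈ 2.3592.
y_gold = 2.3592^0.24 ≈ 1.2288, c_gold = y_gold − 0.125·k_gold ≈ 0.9339.
Gain: Δc = 0.9339 − 0.9053 ≈ 0.0286.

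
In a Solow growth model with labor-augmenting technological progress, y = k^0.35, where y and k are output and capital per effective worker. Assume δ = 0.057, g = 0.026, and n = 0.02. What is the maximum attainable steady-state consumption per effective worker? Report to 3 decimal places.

c_gold ≈ 1.256

Capital per effective worker breaks even when investment replaces (n + g + δ)·k; here n + g + δ = 0.103.
Maximizing c = f(k) − (n+g+δ)·k gives f'(k) = n+g+δ, i.e. 0.35·k^(0.35−1) = 0.103, so k_gold = (0.35/0.103)^(1/0.65) ≈ 6.5657.
y_gold = 6.5657^0.35 ≈ 1.9322.
c_gold = y_gold − (n+g+δ)·k_gold = 1.9322 − 0.103·6.5657 ≈ 1.2559.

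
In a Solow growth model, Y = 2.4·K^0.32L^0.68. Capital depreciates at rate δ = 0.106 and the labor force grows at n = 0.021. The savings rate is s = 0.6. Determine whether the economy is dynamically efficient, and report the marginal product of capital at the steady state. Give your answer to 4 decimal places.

n + δ = 0.021 + 0.106 = 0.127.
Steady-state k*: s·A·k^0.32 = 0.127·k gives k* = (0.6·2.4/0.127)^(1/0.68) ≈ 35.5485.
MPK = 0.32·2.4·35.5485^(-0.68) ≈ 0.0677.
MPK < n+δ = 0.127, so the economy is dynamically inefficient (over-saving).

dynamically inefficient; MPK ≈ 0.0677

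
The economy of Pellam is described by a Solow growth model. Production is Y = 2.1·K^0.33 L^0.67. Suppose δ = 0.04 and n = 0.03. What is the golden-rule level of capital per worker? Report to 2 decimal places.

k_gold ≈ 30.62

The effective depreciation rate is n + δ = 0.03 + 0.04 = 0.07.
Maximizing c = f(k) − (n+δ)·k gives f'(k) = n+δ, i.e. 0.33·2.1·k^(0.33−1) = 0.07, so k_gold = (0.33·2.1/0.07)^(1/0.67) ≈ 30.6212.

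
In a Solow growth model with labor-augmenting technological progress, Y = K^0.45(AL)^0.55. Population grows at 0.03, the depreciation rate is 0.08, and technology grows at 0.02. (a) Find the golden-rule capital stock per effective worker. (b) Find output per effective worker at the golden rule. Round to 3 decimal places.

(a) k_gold ≈ 9.561; (b) y_gold ≈ 2.762

n + g + δ = 0.03 + 0.02 + 0.08 = 0.13.
Maximizing c = f(k) − (n+g+δ)·k gives f'(k) = n+g+δ, i.e. 0.45·k^(0.45−1) = 0.13, so k_gold = (0.45/0.13)^(1/0.55) ≈ 9.5607.
y_gold = 9.5607^0.45 ≈ 2.7620.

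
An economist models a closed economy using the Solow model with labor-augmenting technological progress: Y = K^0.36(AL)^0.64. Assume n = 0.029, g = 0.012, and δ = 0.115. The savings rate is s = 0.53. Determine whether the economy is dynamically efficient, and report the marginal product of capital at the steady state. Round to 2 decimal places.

Capital per effective worker breaks even when investment replaces (n + g + δ)·k; here n + g + δ = 0.156.
Steady-state k*: s·k^0.36 = 0.156·k gives k* = (0.53/0.156)^(1/0.64) ≈ 6.7596.
MPK = 0.36·6.7596^(-0.64) ≈ 0.1060.
MPK < n+g+δ = 0.156, so the economy is dynamically inefficient (over-saving).

dynamically inefficient; MPK ≈ 0.11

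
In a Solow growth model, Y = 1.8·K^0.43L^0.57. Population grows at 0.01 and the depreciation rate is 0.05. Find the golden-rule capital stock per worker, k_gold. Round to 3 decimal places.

Break-even investment rate: n + δ = 0.01 + 0.05 = 0.06.
Setting f'(k) = n+δ gives 0.43·1.8·k^(0.43−1) = 0.06, hence k_gold = (0.43·1.8/0.06)^(1/0.57) ≈ 88.7980.

k_gold ≈ 88.798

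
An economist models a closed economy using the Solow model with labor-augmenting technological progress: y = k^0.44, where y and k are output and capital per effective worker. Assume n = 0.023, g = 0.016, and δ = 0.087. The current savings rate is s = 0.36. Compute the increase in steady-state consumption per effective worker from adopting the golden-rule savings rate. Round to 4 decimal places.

Capital per effective worker breaks even when investment replaces (n + g + δ)·k; here n + g + δ = 0.126.
Current steady state (s = 0.36): k* = (0.36/0.126)^(1/0.56) ≈ 6.5187, y* = 6.5187^0.44 ≈ 2.2816, c* = (1−0.36)·2.2816 ≈ 1.4602.
At the golden rule the marginal product of capital equals n+g+δ: 0.44·k^(0.44−1) = 0.126. Solving, k_gold = (0.44/0.126)^(1/0.56) ≈ 9.3280.
y_gold = 9.3280^0.44 ≈ 2.6712, c_gold = y_gold − 0.126·k_gold ≈ 1.4959.
Gain: Δc = 1.4959 − 1.4602 ≈ 0.0357.

Δc ≈ 0.0357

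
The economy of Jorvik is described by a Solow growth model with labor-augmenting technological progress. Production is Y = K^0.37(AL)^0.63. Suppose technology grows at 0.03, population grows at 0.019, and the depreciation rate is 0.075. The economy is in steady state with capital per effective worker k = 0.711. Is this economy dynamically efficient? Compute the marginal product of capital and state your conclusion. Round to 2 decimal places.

dynamically efficient; MPK ≈ 0.46

Break-even investment rate: n + g + δ = 0.019 + 0.03 + 0.075 = 0.124.
MPK = 0.37·k^(0.37−1) = 0.37·0.711^(-0.63) ≈ 0.4587.
MPK > 0.124, so the economy is dynamically efficient (under-saving).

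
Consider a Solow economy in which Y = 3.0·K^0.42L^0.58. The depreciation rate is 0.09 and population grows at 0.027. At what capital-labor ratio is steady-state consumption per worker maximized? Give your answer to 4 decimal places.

k_gold ≈ 60.2045

n + δ = 0.027 + 0.09 = 0.117.
Maximizing c = f(k) − (n+δ)·k gives f'(k) = n+δ, i.e. 0.42·3.0·k^(0.42−1) = 0.117, so k_gold = (0.42·3.0/0.117)^(1/0.58) ≈ 60.2045.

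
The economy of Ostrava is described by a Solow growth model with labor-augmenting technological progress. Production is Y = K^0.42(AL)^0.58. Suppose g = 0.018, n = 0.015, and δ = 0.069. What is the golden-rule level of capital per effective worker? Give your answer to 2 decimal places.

k_gold ≈ 11.47

Capital per effective worker breaks even when investment replaces (n + g + δ)·k; here n + g + δ = 0.102.
At the golden rule the marginal product of capital equals n+g+δ: 0.42·k^(0.42−1) = 0.102. Solving, k_gold = (0.42/0.102)^(1/0.58) ≈ 11.4747.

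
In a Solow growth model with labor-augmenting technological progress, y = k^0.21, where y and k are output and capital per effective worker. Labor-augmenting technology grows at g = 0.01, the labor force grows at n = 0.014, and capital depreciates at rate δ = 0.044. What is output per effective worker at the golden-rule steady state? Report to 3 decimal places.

y_gold ≈ 1.350

Capital per effective worker breaks even when investment replaces (n + g + δ)·k; here n + g + δ = 0.068.
Maximizing c = f(k) − (n+g+δ)·k gives f'(k) = n+g+δ, i.e. 0.21·k^(0.21−1) = 0.068, so k_gold = (0.21/0.068)^(1/0.79) ≈ 4.1676.
Output: y_gold = k_gold^0.21 = 4.1676^0.21 ≈ 1.3495.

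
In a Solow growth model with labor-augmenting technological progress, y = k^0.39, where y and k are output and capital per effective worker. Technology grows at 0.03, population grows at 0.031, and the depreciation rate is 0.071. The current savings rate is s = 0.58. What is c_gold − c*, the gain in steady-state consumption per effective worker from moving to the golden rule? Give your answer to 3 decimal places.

The effective depreciation rate is n + g + δ = 0.031 + 0.03 + 0.071 = 0.132.
Current steady state (s = 0.58): k* = (0.58/0.132)^(1/0.61) ≈ 11.3203, y* = 11.3203^0.39 ≈ 2.5764, c* = (1−0.58)·2.5764 ≈ 1.0821.
At the golden rule the marginal product of capital equals n+g+δ: 0.39·k^(0.39−1) = 0.132. Solving, k_gold = (0.39/0.132)^(1/0.61) ≈ 5.9060.
y_gold = 5.9060^0.39 ≈ 1.9990, c_gold = y_gold − 0.132·k_gold ≈ 1.2194.
Gain: Δc = 1.2194 − 1.0821 ≈ 0.1373.

Δc ≈ 0.137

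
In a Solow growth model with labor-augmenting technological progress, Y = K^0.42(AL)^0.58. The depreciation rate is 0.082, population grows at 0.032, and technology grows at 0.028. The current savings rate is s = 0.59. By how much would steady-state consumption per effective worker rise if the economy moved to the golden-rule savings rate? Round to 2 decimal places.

Δc ≈ 0.12

Break-even investment rate: n + g + δ = 0.032 + 0.028 + 0.082 = 0.142.
Current steady state (s = 0.59): k* = (0.59/0.142)^(1/0.58) ≈ 11.6544, y* = 11.6544^0.42 ≈ 2.8050, c* = (1−0.59)·2.8050 ≈ 1.1500.
At the golden rule the marginal product of capital equals n+g+δ: 0.42·k^(0.42−1) = 0.142. Solving, k_gold = (0.42/0.142)^(1/0.58) ≈ 6.4864.
y_gold = 6.4864^0.42 ≈ 2.1930, c_gold = y_gold − 0.142·k_gold ≈ 1.2719.
Gain: Δc = 1.2719 − 1.1500 ≈ 0.1219.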